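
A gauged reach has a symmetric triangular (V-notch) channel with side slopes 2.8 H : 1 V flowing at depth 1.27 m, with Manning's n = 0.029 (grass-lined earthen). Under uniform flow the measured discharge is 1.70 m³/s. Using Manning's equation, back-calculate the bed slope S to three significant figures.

A = z·y² = 2.8×1.27² = 4.516 m²
P = 2y√(1+z²) = 2×1.27×√(1+2.8²) = 7.552 m
R = A/P = 4.516/7.552 = 0.5980 m
S = (Q·n / (1·A·R^(2/3)))² = (1.70×0.029 / (1×4.516×0.7098))² = 0.0002365

0.000237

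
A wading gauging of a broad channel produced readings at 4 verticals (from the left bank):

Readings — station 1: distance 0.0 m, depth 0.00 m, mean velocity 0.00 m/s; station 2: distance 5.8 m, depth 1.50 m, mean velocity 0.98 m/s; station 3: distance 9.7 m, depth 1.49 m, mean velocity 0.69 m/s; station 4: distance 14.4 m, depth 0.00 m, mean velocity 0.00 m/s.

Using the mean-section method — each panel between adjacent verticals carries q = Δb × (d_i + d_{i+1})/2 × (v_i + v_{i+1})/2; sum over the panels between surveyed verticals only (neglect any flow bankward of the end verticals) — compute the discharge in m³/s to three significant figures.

Panel 1-2: Δb = 5.8 m, d̄ = (0.00+1.50)/2 = 0.75, v̄ = (0.00+0.98)/2 = 0.49 → q = 5.8×0.75×0.49 = 2.132 m³/s
Panel 2-3: Δb = 3.9 m, d̄ = (1.50+1.49)/2 = 1.495, v̄ = (0.98+0.69)/2 = 0.835 → q = 3.9×1.495×0.835 = 4.868 m³/s
Panel 3-4: Δb = 4.7 m, d̄ = (1.49+0.00)/2 = 0.745, v̄ = (0.69+0.00)/2 = 0.345 → q = 4.7×0.745×0.345 = 1.208 m³/s
Q = Σ q = 8.208 m³/s

8.21 m³/s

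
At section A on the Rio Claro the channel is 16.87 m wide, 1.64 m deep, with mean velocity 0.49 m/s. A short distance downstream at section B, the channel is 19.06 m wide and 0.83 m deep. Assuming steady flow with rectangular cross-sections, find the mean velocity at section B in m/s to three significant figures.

Q = A₁V₁ = (16.87×1.64) × 0.49 = 13.56 m³/s
A₂ = 19.06 × 0.83 = 15.82 m²
V₂ = Q/A₂ = 13.56/15.82 = 0.8569 m/s

0.857 m/s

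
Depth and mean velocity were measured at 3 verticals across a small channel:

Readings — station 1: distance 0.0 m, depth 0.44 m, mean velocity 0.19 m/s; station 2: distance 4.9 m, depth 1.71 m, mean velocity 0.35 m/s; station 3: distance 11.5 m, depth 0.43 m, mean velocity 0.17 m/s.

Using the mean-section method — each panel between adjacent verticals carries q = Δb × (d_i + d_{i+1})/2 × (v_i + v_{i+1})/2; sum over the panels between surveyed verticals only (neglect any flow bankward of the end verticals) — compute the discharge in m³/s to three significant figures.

3.26 m³/s

Panel 1-2: Δb = 4.9 m, d̄ = (0.44+1.71)/2 = 1.075, v̄ = (0.19+0.35)/2 = 0.27 → q = 4.9×1.075×0.27 = 1.422 m³/s
Panel 2-3: Δb = 6.6 m, d̄ = (1.71+0.43)/2 = 1.07, v̄ = (0.35+0.17)/2 = 0.26 → q = 6.6×1.07×0.26 = 1.836 m³/s
Q = Σ q = 3.258 m³/s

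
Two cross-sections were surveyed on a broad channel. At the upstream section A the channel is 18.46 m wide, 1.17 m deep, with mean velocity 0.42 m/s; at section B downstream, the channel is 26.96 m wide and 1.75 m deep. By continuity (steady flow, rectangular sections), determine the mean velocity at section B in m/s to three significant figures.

0.192 m/s

Q = A₁V₁ = (18.46×1.17) × 0.42 = 9.071 m³/s
A₂ = 26.96 × 1.75 = 47.18 m²
V₂ = Q/A₂ = 9.071/47.18 = 0.1923 m/s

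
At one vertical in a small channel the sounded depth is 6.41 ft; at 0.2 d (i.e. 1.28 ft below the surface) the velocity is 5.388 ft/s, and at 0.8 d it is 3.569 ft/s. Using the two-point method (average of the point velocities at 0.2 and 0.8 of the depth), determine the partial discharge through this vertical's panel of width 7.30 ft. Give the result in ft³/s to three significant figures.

210 ft³/s

v̄ = (5.388 + 3.569) / 2 = 4.479 ft/s
q = v̄ × d × w = 4.479 × 6.41 × 7.30 = 209.6 ft³/s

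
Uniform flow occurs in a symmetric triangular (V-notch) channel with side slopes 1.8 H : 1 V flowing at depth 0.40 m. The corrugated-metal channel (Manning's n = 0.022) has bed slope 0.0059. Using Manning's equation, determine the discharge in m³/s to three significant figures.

A = z·y² = 1.8×0.40² = 0.2880 m²
P = 2y√(1+z²) = 2×0.40×√(1+1.8²) = 1.647 m
R = A/P = 0.2880/1.647 = 0.1748 m
Q = (1/n)·A·R^(2/3)·S^(1/2) = (1/0.022) × 0.2880 × 0.1748^(2/3) × 0.0059^(1/2) = 0.3144 m³/s

0.314 m³/s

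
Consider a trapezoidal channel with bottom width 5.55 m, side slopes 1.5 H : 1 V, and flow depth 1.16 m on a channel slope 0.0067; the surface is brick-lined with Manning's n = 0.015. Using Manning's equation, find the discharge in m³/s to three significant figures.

A = (b + z·y)·y = (5.55 + 1.5×1.16)×1.16 = 8.456 m²
P = b + 2y√(1+z²) = 5.55 + 2×1.16×√(1+1.5²) = 9.732 m
R = A/P = 8.456/9.732 = 0.8689 m
Q = (1/n)·A·R^(2/3)·S^(1/2) = (1/0.015) × 8.456 × 0.8689^(2/3) × 0.0067^(1/2) = 42.02 m³/s

42.0 m³/s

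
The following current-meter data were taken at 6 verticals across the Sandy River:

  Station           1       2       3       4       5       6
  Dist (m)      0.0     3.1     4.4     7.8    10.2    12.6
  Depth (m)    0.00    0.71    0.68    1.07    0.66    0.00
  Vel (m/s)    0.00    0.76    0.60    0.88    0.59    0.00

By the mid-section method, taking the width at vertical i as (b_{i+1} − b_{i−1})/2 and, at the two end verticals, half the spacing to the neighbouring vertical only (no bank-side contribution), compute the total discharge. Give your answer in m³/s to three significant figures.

5.81 m³/s

w_2 = (4.4 − 0.0)/2 = 2.2 m; q_2 = 0.76 × 0.71 × 2.2 = 1.187 m³/s
w_3 = (7.8 − 3.1)/2 = 2.35 m; q_3 = 0.60 × 0.68 × 2.35 = 0.9588 m³/s
w_4 = (10.2 − 4.4)/2 = 2.9 m; q_4 = 0.88 × 1.07 × 2.9 = 2.731 m³/s
w_5 = (12.6 − 7.8)/2 = 2.4 m; q_5 = 0.59 × 0.66 × 2.4 = 0.9346 m³/s
Stations 1, 6 contribute zero (depth or velocity is 0).
Q = Σ qᵢ = 5.811 m³/s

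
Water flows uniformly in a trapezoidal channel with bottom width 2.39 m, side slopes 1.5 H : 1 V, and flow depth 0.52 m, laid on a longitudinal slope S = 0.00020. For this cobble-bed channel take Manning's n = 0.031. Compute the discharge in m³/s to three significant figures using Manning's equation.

A = (b + z·y)·y = (2.39 + 1.5×0.52)×0.52 = 1.648 m²
P = b + 2y√(1+z²) = 2.39 + 2×0.52×√(1+1.5²) = 4.265 m
R = A/P = 1.648/4.265 = 0.3865 m
Q = (1/n)·A·R^(2/3)·S^(1/2) = (1/0.031) × 1.648 × 0.3865^(2/3) × 0.00020^(1/2) = 0.3990 m³/s

0.399 m³/s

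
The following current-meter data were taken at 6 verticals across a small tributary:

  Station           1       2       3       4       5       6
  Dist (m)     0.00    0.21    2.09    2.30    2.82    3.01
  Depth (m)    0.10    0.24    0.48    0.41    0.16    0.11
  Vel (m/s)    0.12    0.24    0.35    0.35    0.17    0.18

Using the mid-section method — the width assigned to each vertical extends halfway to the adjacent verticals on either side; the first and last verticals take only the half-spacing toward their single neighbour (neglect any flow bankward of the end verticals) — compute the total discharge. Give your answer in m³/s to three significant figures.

w_1 = (0.21 − 0.00)/2 = 0.105 m; q_1 = 0.12 × 0.10 × 0.105 = 0.001260 m³/s
w_2 = (2.09 − 0.00)/2 = 1.045 m; q_2 = 0.24 × 0.24 × 1.045 = 0.06019 m³/s
w_3 = (2.30 − 0.21)/2 = 1.045 m; q_3 = 0.35 × 0.48 × 1.045 = 0.1756 m³/s
w_4 = (2.82 − 2.09)/2 = 0.365 m; q_4 = 0.35 × 0.41 × 0.365 = 0.05238 m³/s
w_5 = (3.01 − 2.30)/2 = 0.355 m; q_5 = 0.17 × 0.16 × 0.355 = 0.009656 m³/s
w_6 = (3.01 − 2.82)/2 = 0.095 m; q_6 = 0.18 × 0.11 × 0.095 = 0.001881 m³/s
Q = Σ qᵢ = 0.3009 m³/s

0.301 m³/s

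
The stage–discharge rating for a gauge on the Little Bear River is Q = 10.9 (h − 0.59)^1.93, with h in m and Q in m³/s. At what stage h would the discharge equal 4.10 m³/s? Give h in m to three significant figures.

h − h₀ = (Q/C)^(1/b) = (4.10/10.9)^(1/1.93) = 0.6025 m
h = 0.59 + 0.6025 = 1.193 m

1.19 m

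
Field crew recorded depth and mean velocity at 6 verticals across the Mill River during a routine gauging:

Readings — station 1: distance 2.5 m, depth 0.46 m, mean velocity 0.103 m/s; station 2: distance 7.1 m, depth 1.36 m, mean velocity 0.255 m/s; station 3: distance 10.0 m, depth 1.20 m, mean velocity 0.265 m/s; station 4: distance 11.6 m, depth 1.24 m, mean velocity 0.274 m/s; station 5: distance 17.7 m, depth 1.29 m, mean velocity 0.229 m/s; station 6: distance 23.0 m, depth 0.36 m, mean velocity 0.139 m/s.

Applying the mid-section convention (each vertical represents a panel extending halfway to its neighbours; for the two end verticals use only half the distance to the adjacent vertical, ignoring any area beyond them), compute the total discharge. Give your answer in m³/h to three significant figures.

18900 m³/h

w_1 = (7.1 − 2.5)/2 = 2.3 m; q_1 = 0.103 × 0.46 × 2.3 = 0.1090 m³/s
w_2 = (10.0 − 2.5)/2 = 3.75 m; q_2 = 0.255 × 1.36 × 3.75 = 1.301 m³/s
w_3 = (11.6 − 7.1)/2 = 2.25 m; q_3 = 0.265 × 1.20 × 2.25 = 0.7155 m³/s
w_4 = (17.7 − 10.0)/2 = 3.85 m; q_4 = 0.274 × 1.24 × 3.85 = 1.308 m³/s
w_5 = (23.0 − 11.6)/2 = 5.7 m; q_5 = 0.229 × 1.29 × 5.7 = 1.684 m³/s
w_6 = (23.0 − 17.7)/2 = 2.65 m; q_6 = 0.139 × 0.36 × 2.65 = 0.1326 m³/s
Q = Σ qᵢ = 5.249 m³/s
= 5.249 × 3600 = 18900 m³/h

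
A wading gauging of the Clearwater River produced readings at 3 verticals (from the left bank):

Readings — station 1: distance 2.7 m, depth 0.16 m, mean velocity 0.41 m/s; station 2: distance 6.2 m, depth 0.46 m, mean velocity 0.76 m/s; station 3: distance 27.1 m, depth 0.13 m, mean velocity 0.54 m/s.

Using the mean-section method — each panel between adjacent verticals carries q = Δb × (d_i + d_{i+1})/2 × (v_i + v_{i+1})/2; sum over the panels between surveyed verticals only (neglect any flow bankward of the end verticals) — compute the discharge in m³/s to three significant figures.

4.64 m³/s

Panel 1-2: Δb = 3.5 m, d̄ = (0.16+0.46)/2 = 0.31, v̄ = (0.41+0.76)/2 = 0.585 → q = 3.5×0.31×0.585 = 0.6347 m³/s
Panel 2-3: Δb = 20.9 m, d̄ = (0.46+0.13)/2 = 0.295, v̄ = (0.76+0.54)/2 = 0.65 → q = 20.9×0.295×0.65 = 4.008 m³/s
Q = Σ q = 4.642 m³/s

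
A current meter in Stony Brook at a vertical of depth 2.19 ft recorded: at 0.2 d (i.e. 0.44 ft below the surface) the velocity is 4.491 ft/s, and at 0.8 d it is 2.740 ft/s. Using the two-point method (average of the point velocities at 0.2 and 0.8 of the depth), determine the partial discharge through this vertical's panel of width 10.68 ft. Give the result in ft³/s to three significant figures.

84.6 ft³/s

v̄ = (4.491 + 2.740) / 2 = 3.616 ft/s
q = v̄ × d × w = 3.616 × 2.19 × 10.68 = 84.56 ft³/s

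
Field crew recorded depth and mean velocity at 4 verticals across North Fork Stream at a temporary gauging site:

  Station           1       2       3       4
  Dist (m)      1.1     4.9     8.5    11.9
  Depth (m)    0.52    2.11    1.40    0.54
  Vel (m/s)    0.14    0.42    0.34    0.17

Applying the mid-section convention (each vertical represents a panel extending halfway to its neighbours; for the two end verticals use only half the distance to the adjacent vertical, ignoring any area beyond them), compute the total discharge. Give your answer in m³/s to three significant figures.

5.24 m³/s

w_1 = (4.9 − 1.1)/2 = 1.9 m; q_1 = 0.14 × 0.52 × 1.9 = 0.1383 m³/s
w_2 = (8.5 − 1.1)/2 = 3.7 m; q_2 = 0.42 × 2.11 × 3.7 = 3.279 m³/s
w_3 = (11.9 − 4.9)/2 = 3.5 m; q_3 = 0.34 × 1.40 × 3.5 = 1.666 m³/s
w_4 = (11.9 − 8.5)/2 = 1.7 m; q_4 = 0.17 × 0.54 × 1.7 = 0.1561 m³/s
Q = Σ qᵢ = 5.239 m³/s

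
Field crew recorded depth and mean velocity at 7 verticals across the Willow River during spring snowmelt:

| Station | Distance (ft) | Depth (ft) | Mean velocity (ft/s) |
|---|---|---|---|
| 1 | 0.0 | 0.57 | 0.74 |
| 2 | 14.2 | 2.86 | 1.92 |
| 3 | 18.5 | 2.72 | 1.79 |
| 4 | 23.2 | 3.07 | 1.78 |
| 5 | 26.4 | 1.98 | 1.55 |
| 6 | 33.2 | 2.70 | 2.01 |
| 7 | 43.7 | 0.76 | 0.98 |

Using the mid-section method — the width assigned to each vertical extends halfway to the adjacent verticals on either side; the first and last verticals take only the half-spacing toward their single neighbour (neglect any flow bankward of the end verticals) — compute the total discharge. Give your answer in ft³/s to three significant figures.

163 ft³/s

w_1 = (14.2 − 0.0)/2 = 7.1 ft; q_1 = 0.74 × 0.57 × 7.1 = 2.995 ft³/s
w_2 = (18.5 − 0.0)/2 = 9.25 ft; q_2 = 1.92 × 2.86 × 9.25 = 50.79 ft³/s
w_3 = (23.2 − 14.2)/2 = 4.5 ft; q_3 = 1.79 × 2.72 × 4.5 = 21.91 ft³/s
w_4 = (26.4 − 18.5)/2 = 3.95 ft; q_4 = 1.78 × 3.07 × 3.95 = 21.59 ft³/s
w_5 = (33.2 − 23.2)/2 = 5 ft; q_5 = 1.55 × 1.98 × 5 = 15.35 ft³/s
w_6 = (43.7 − 26.4)/2 = 8.65 ft; q_6 = 2.01 × 2.70 × 8.65 = 46.94 ft³/s
w_7 = (43.7 − 33.2)/2 = 5.25 ft; q_7 = 0.98 × 0.76 × 5.25 = 3.910 ft³/s
Q = Σ qᵢ = 163.5 ft³/s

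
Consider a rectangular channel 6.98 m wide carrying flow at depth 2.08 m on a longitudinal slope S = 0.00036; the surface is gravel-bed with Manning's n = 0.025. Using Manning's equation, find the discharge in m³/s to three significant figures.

A = b·y = 6.98 × 2.08 = 14.52 m²
P = b + 2y = 6.98 + 2×2.08 = 11.14 m
R = A/P = 14.52/11.14 = 1.303 m
Q = (1/n)·A·R^(2/3)·S^(1/2) = (1/0.025) × 14.52 × 1.303^(2/3) × 0.00036^(1/2) = 13.15 m³/s

13.1 m³/s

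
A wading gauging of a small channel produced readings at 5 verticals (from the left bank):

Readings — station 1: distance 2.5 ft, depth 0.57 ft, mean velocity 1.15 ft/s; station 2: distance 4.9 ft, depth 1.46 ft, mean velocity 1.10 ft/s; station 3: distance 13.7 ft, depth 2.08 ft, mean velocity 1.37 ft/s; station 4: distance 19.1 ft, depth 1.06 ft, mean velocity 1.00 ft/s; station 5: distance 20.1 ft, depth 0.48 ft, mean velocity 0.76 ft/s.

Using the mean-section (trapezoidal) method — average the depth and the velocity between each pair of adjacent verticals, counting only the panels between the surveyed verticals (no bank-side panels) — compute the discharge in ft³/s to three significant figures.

Panel 1-2: Δb = 2.4 ft, d̄ = (0.57+1.46)/2 = 1.015, v̄ = (1.15+1.10)/2 = 1.125 → q = 2.4×1.015×1.125 = 2.741 ft³/s
Panel 2-3: Δb = 8.8 ft, d̄ = (1.46+2.08)/2 = 1.77, v̄ = (1.10+1.37)/2 = 1.235 → q = 8.8×1.77×1.235 = 19.24 ft³/s
Panel 3-4: Δb = 5.4 ft, d̄ = (2.08+1.06)/2 = 1.57, v̄ = (1.37+1.00)/2 = 1.185 → q = 5.4×1.57×1.185 = 10.05 ft³/s
Panel 4-5: Δb = 1 ft, d̄ = (1.06+0.48)/2 = 0.77, v̄ = (1.00+0.76)/2 = 0.88 → q = 1×0.77×0.88 = 0.6776 ft³/s
Q = Σ q = 32.70 ft³/s

32.7 ft³/s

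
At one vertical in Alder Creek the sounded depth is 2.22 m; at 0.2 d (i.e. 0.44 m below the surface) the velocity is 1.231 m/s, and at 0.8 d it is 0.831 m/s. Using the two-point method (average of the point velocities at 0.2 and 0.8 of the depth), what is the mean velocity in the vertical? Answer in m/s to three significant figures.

1.03 m/s

v̄ = (1.231 + 0.831) / 2 = 1.031 m/s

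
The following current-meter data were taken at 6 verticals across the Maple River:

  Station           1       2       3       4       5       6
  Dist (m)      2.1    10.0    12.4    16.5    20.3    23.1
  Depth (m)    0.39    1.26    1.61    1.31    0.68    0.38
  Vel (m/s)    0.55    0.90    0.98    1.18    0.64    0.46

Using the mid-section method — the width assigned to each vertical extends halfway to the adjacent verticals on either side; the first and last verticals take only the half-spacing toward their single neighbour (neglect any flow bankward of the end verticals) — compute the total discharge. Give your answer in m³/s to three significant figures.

w_1 = (10.0 − 2.1)/2 = 3.95 m; q_1 = 0.55 × 0.39 × 3.95 = 0.8473 m³/s
w_2 = (12.4 − 2.1)/2 = 5.15 m; q_2 = 0.90 × 1.26 × 5.15 = 5.840 m³/s
w_3 = (16.5 − 10.0)/2 = 3.25 m; q_3 = 0.98 × 1.61 × 3.25 = 5.128 m³/s
w_4 = (20.3 − 12.4)/2 = 3.95 m; q_4 = 1.18 × 1.31 × 3.95 = 6.106 m³/s
w_5 = (23.1 − 16.5)/2 = 3.3 m; q_5 = 0.64 × 0.68 × 3.3 = 1.436 m³/s
w_6 = (23.1 − 20.3)/2 = 1.4 m; q_6 = 0.46 × 0.38 × 1.4 = 0.2447 m³/s
Q = Σ qᵢ = 19.60 m³/s

19.6 m³/s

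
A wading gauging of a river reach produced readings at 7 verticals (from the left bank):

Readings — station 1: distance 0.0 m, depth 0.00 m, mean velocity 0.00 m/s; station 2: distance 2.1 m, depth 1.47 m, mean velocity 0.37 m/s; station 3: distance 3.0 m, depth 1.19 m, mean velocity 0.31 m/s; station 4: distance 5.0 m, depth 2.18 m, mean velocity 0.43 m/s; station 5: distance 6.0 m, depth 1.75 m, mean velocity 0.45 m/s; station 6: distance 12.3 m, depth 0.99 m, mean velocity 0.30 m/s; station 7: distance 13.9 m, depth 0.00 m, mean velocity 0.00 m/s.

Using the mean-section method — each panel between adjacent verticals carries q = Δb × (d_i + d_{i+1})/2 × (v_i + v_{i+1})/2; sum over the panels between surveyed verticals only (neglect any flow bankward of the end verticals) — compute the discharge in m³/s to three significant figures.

Panel 1-2: Δb = 2.1 m, d̄ = (0.00+1.47)/2 = 0.735, v̄ = (0.00+0.37)/2 = 0.185 → q = 2.1×0.735×0.185 = 0.2855 m³/s
Panel 2-3: Δb = 0.9 m, d̄ = (1.47+1.19)/2 = 1.33, v̄ = (0.37+0.31)/2 = 0.34 → q = 0.9×1.33×0.34 = 0.4070 m³/s
Panel 3-4: Δb = 2 m, d̄ = (1.19+2.18)/2 = 1.685, v̄ = (0.31+0.43)/2 = 0.37 → q = 2×1.685×0.37 = 1.247 m³/s
Panel 4-5: Δb = 1 m, d̄ = (2.18+1.75)/2 = 1.965, v̄ = (0.43+0.45)/2 = 0.44 → q = 1×1.965×0.44 = 0.8646 m³/s
Panel 5-6: Δb = 6.3 m, d̄ = (1.75+0.99)/2 = 1.37, v̄ = (0.45+0.30)/2 = 0.375 → q = 6.3×1.37×0.375 = 3.237 m³/s
Panel 6-7: Δb = 1.6 m, d̄ = (0.99+0.00)/2 = 0.495, v̄ = (0.30+0.00)/2 = 0.15 → q = 1.6×0.495×0.15 = 0.1188 m³/s
Q = Σ q = 6.159 m³/s

6.16 m³/s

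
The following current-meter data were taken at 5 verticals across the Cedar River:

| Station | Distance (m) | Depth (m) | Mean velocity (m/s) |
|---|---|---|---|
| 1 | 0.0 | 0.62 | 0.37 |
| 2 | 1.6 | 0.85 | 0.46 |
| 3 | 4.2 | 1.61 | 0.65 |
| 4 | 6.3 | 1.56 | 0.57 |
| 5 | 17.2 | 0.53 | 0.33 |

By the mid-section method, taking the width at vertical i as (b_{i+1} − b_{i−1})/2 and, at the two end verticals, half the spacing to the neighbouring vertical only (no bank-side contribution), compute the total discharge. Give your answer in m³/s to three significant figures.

w_1 = (1.6 − 0.0)/2 = 0.8 m; q_1 = 0.37 × 0.62 × 0.8 = 0.1835 m³/s
w_2 = (4.2 − 0.0)/2 = 2.1 m; q_2 = 0.46 × 0.85 × 2.1 = 0.8211 m³/s
w_3 = (6.3 − 1.6)/2 = 2.35 m; q_3 = 0.65 × 1.61 × 2.35 = 2.459 m³/s
w_4 = (17.2 − 4.2)/2 = 6.5 m; q_4 = 0.57 × 1.56 × 6.5 = 5.780 m³/s
w_5 = (17.2 − 6.3)/2 = 5.45 m; q_5 = 0.33 × 0.53 × 5.45 = 0.9532 m³/s
Q = Σ qᵢ = 10.20 m³/s

10.2 m³/s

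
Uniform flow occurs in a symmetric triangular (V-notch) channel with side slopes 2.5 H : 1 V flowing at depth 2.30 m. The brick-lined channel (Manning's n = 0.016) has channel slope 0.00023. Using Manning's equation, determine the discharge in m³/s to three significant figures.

A = z·y² = 2.5×2.30² = 13.23 m²
P = 2y√(1+z²) = 2×2.30×√(1+2.5²) = 12.39 m
R = A/P = 13.23/12.39 = 1.068 m
Q = (1/n)·A·R^(2/3)·S^(1/2) = (1/0.016) × 13.23 × 1.068^(2/3) × 0.00023^(1/2) = 13.10 m³/s

13.1 m³/s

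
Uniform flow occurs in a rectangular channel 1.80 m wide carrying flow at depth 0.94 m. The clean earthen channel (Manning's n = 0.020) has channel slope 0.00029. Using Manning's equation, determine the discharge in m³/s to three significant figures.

0.858 m³/s

A = b·y = 1.80 × 0.94 = 1.692 m²
P = b + 2y = 1.80 + 2×0.94 = 3.680 m
R = A/P = 1.692/3.680 = 0.4598 m
Q = (1/n)·A·R^(2/3)·S^(1/2) = (1/0.020) × 1.692 × 0.4598^(2/3) × 0.00029^(1/2) = 0.8582 m³/s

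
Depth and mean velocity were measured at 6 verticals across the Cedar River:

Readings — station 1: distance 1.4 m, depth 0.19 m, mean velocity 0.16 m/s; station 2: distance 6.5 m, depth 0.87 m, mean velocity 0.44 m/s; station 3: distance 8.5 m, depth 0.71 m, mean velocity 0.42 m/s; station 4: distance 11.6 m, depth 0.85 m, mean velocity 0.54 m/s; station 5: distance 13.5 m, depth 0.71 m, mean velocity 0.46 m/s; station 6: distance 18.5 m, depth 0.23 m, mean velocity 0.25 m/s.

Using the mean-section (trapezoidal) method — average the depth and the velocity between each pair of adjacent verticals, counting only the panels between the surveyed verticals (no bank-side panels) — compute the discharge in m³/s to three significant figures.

Panel 1-2: Δb = 5.1 m, d̄ = (0.19+0.87)/2 = 0.53, v̄ = (0.16+0.44)/2 = 0.3 → q = 5.1×0.53×0.3 = 0.8109 m³/s
Panel 2-3: Δb = 2 m, d̄ = (0.87+0.71)/2 = 0.79, v̄ = (0.44+0.42)/2 = 0.43 → q = 2×0.79×0.43 = 0.6794 m³/s
Panel 3-4: Δb = 3.1 m, d̄ = (0.71+0.85)/2 = 0.78, v̄ = (0.42+0.54)/2 = 0.48 → q = 3.1×0.78×0.48 = 1.161 m³/s
Panel 4-5: Δb = 1.9 m, d̄ = (0.85+0.71)/2 = 0.78, v̄ = (0.54+0.46)/2 = 0.5 → q = 1.9×0.78×0.5 = 0.7410 m³/s
Panel 5-6: Δb = 5 m, d̄ = (0.71+0.23)/2 = 0.47, v̄ = (0.46+0.25)/2 = 0.355 → q = 5×0.47×0.355 = 0.8343 m³/s
Q = Σ q = 4.226 m³/s

4.23 m³/s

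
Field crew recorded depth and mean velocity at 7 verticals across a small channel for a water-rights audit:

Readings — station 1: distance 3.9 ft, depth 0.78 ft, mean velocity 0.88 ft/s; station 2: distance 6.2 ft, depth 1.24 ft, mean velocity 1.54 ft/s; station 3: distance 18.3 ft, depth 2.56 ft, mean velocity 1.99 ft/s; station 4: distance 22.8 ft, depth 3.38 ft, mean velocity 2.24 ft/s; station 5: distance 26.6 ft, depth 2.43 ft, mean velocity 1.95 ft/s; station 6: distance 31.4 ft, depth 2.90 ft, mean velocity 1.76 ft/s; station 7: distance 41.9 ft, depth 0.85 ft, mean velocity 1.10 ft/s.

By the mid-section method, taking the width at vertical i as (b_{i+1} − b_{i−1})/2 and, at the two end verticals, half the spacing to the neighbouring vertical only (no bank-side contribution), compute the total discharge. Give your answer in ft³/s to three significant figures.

w_1 = (6.2 − 3.9)/2 = 1.15 ft; q_1 = 0.88 × 0.78 × 1.15 = 0.7894 ft³/s
w_2 = (18.3 − 3.9)/2 = 7.2 ft; q_2 = 1.54 × 1.24 × 7.2 = 13.75 ft³/s
w_3 = (22.8 − 6.2)/2 = 8.3 ft; q_3 = 1.99 × 2.56 × 8.3 = 42.28 ft³/s
w_4 = (26.6 − 18.3)/2 = 4.15 ft; q_4 = 2.24 × 3.38 × 4.15 = 31.42 ft³/s
w_5 = (31.4 − 22.8)/2 = 4.3 ft; q_5 = 1.95 × 2.43 × 4.3 = 20.38 ft³/s
w_6 = (41.9 − 26.6)/2 = 7.65 ft; q_6 = 1.76 × 2.90 × 7.65 = 39.05 ft³/s
w_7 = (41.9 − 31.4)/2 = 5.25 ft; q_7 = 1.10 × 0.85 × 5.25 = 4.909 ft³/s
Q = Σ qᵢ = 152.6 ft³/s

153 ft³/s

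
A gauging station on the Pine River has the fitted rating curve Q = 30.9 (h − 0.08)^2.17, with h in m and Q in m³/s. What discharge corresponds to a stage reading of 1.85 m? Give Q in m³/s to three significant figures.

Q = 30.9 × (1.85 − 0.08)^2.17 = 30.9 × 1.77^2.17 = 106.7 m³/s

107 m³/s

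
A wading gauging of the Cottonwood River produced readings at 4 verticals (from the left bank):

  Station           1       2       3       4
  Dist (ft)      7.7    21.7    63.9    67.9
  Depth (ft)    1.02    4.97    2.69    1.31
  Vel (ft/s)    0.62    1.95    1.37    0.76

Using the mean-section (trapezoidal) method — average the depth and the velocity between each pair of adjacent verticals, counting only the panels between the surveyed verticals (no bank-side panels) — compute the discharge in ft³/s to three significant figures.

331 ft³/s

Panel 1-2: Δb = 14 ft, d̄ = (1.02+4.97)/2 = 2.995, v̄ = (0.62+1.95)/2 = 1.285 → q = 14×2.995×1.285 = 53.88 ft³/s
Panel 2-3: Δb = 42.2 ft, d̄ = (4.97+2.69)/2 = 3.83, v̄ = (1.95+1.37)/2 = 1.66 → q = 42.2×3.83×1.66 = 268.3 ft³/s
Panel 3-4: Δb = 4 ft, d̄ = (2.69+1.31)/2 = 2, v̄ = (1.37+0.76)/2 = 1.065 → q = 4×2×1.065 = 8.520 ft³/s
Q = Σ q = 330.7 ft³/s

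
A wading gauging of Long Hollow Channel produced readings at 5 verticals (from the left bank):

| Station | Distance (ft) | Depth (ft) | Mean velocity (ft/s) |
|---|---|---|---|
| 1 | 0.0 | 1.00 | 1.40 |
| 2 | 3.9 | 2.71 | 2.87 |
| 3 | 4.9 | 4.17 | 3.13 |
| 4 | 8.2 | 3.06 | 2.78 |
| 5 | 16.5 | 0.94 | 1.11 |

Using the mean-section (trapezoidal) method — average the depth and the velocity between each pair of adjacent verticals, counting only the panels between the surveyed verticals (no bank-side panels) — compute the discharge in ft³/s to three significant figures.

93.3 ft³/s

Panel 1-2: Δb = 3.9 ft, d̄ = (1.00+2.71)/2 = 1.855, v̄ = (1.40+2.87)/2 = 2.135 → q = 3.9×1.855×2.135 = 15.45 ft³/s
Panel 2-3: Δb = 1 ft, d̄ = (2.71+4.17)/2 = 3.44, v̄ = (2.87+3.13)/2 = 3 → q = 1×3.44×3 = 10.32 ft³/s
Panel 3-4: Δb = 3.3 ft, d̄ = (4.17+3.06)/2 = 3.615, v̄ = (3.13+2.78)/2 = 2.955 → q = 3.3×3.615×2.955 = 35.25 ft³/s
Panel 4-5: Δb = 8.3 ft, d̄ = (3.06+0.94)/2 = 2, v̄ = (2.78+1.11)/2 = 1.945 → q = 8.3×2×1.945 = 32.29 ft³/s
Q = Σ q = 93.30 ft³/s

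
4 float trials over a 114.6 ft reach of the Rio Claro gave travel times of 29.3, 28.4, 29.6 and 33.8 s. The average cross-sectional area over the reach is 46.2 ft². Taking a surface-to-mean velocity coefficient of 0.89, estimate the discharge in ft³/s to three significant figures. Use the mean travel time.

156 ft³/s

t̄ = (29.3 + 28.4 + 29.6 + 33.8) / 4 = 30.275 s
v_surface = L / t̄ = 114.6 / 30.275 = 3.785 ft/s
v_mean = 0.89 × 3.785 = 3.369 ft/s
Q = A × v_mean = 46.2 × 3.369 = 155.6 ft³/s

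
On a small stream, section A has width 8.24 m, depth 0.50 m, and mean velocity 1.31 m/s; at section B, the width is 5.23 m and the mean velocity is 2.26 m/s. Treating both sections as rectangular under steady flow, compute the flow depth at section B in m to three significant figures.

Q = A₁V₁ = (8.24×0.50) × 1.31 = 5.397 m³/s
d₂ = Q/(b₂ V₂) = 5.397/(5.23×2.26) = 0.4566 m

0.457 m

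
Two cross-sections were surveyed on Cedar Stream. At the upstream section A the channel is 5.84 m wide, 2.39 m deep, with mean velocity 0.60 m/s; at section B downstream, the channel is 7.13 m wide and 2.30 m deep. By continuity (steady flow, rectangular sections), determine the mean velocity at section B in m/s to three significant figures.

Q = A₁V₁ = (5.84×2.39) × 0.60 = 8.375 m³/s
A₂ = 7.13 × 2.30 = 16.40 m²
V₂ = Q/A₂ = 8.375/16.40 = 0.5107 m/s

0.511 m/s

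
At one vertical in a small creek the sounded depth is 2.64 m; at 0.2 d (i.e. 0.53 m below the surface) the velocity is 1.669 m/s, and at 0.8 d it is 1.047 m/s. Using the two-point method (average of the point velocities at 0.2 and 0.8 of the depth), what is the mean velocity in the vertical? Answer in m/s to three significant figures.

v̄ = (1.669 + 1.047) / 2 = 1.358 m/s

1.36 m/s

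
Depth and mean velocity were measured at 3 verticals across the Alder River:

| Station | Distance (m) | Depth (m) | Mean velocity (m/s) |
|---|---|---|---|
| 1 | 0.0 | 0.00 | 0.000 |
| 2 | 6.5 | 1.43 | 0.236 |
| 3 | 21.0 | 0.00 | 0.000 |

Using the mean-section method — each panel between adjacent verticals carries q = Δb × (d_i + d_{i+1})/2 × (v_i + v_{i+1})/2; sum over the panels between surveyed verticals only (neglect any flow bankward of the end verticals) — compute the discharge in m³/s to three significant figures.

1.77 m³/s

Panel 1-2: Δb = 6.5 m, d̄ = (0.00+1.43)/2 = 0.715, v̄ = (0.000+0.236)/2 = 0.118 → q = 6.5×0.715×0.118 = 0.5484 m³/s
Panel 2-3: Δb = 14.5 m, d̄ = (1.43+0.00)/2 = 0.715, v̄ = (0.236+0.000)/2 = 0.118 → q = 14.5×0.715×0.118 = 1.223 m³/s
Q = Σ q = 1.772 m³/s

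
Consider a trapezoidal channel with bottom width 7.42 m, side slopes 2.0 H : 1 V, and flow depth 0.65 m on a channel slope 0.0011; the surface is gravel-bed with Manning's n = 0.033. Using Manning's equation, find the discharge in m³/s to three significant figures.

3.82 m³/s

A = (b + z·y)·y = (7.42 + 2.0×0.65)×0.65 = 5.668 m²
P = b + 2y√(1+z²) = 7.42 + 2×0.65×√(1+2.0²) = 10.33 m
R = A/P = 5.668/10.33 = 0.5489 m
Q = (1/n)·A·R^(2/3)·S^(1/2) = (1/0.033) × 5.668 × 0.5489^(2/3) × 0.0011^(1/2) = 3.819 m³/s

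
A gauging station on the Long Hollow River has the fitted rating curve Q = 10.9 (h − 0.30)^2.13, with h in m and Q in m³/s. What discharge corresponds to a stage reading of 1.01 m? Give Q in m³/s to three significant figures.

Q = 10.9 × (1.01 − 0.30)^2.13 = 10.9 × 0.71^2.13 = 5.255 m³/s

5.26 m³/s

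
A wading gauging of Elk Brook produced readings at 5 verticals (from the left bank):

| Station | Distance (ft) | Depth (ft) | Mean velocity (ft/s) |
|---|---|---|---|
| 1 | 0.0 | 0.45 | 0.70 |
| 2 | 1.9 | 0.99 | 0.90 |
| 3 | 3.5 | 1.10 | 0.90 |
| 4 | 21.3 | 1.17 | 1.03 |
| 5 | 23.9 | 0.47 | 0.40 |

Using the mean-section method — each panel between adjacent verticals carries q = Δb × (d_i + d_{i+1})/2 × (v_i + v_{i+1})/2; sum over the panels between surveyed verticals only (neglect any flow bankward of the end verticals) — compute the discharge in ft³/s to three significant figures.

Panel 1-2: Δb = 1.9 ft, d̄ = (0.45+0.99)/2 = 0.72, v̄ = (0.70+0.90)/2 = 0.8 → q = 1.9×0.72×0.8 = 1.094 ft³/s
Panel 2-3: Δb = 1.6 ft, d̄ = (0.99+1.10)/2 = 1.045, v̄ = (0.90+0.90)/2 = 0.9 → q = 1.6×1.045×0.9 = 1.505 ft³/s
Panel 3-4: Δb = 17.8 ft, d̄ = (1.10+1.17)/2 = 1.135, v̄ = (0.90+1.03)/2 = 0.965 → q = 17.8×1.135×0.965 = 19.50 ft³/s
Panel 4-5: Δb = 2.6 ft, d̄ = (1.17+0.47)/2 = 0.82, v̄ = (1.03+0.40)/2 = 0.715 → q = 2.6×0.82×0.715 = 1.524 ft³/s
Q = Σ q = 23.62 ft³/s

23.6 ft³/s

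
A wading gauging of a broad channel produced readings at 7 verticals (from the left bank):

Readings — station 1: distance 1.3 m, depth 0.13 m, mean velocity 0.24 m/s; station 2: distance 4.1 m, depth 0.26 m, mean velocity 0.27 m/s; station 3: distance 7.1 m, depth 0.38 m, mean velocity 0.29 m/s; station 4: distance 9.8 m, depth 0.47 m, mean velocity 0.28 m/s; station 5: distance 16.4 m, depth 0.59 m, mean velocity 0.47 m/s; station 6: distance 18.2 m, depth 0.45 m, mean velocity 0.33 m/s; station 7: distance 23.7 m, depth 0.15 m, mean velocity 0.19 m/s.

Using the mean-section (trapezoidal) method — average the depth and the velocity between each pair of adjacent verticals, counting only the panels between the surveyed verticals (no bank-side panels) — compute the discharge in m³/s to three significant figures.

2.85 m³/s

Panel 1-2: Δb = 2.8 m, d̄ = (0.13+0.26)/2 = 0.195, v̄ = (0.24+0.27)/2 = 0.255 → q = 2.8×0.195×0.255 = 0.1392 m³/s
Panel 2-3: Δb = 3 m, d̄ = (0.26+0.38)/2 = 0.32, v̄ = (0.27+0.29)/2 = 0.28 → q = 3×0.32×0.28 = 0.2688 m³/s
Panel 3-4: Δb = 2.7 m, d̄ = (0.38+0.47)/2 = 0.425, v̄ = (0.29+0.28)/2 = 0.285 → q = 2.7×0.425×0.285 = 0.3270 m³/s
Panel 4-5: Δb = 6.6 m, d̄ = (0.47+0.59)/2 = 0.53, v̄ = (0.28+0.47)/2 = 0.375 → q = 6.6×0.53×0.375 = 1.312 m³/s
Panel 5-6: Δb = 1.8 m, d̄ = (0.59+0.45)/2 = 0.52, v̄ = (0.47+0.33)/2 = 0.4 → q = 1.8×0.52×0.4 = 0.3744 m³/s
Panel 6-7: Δb = 5.5 m, d̄ = (0.45+0.15)/2 = 0.3, v̄ = (0.33+0.19)/2 = 0.26 → q = 5.5×0.3×0.26 = 0.4290 m³/s
Q = Σ q = 2.850 m³/s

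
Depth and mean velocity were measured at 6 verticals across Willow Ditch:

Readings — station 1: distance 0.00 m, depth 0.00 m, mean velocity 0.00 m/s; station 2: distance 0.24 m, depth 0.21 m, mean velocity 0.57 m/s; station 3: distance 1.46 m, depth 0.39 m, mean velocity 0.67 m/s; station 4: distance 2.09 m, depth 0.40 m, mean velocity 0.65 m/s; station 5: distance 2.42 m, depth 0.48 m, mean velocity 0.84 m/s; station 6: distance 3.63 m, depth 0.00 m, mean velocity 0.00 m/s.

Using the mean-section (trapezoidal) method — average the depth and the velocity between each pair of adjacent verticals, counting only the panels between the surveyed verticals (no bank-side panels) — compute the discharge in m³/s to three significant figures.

0.628 m³/s

Panel 1-2: Δb = 0.24 m, d̄ = (0.00+0.21)/2 = 0.105, v̄ = (0.00+0.57)/2 = 0.285 → q = 0.24×0.105×0.285 = 0.007182 m³/s
Panel 2-3: Δb = 1.22 m, d̄ = (0.21+0.39)/2 = 0.3, v̄ = (0.57+0.67)/2 = 0.62 → q = 1.22×0.3×0.62 = 0.2269 m³/s
Panel 3-4: Δb = 0.63 m, d̄ = (0.39+0.40)/2 = 0.395, v̄ = (0.67+0.65)/2 = 0.66 → q = 0.63×0.395×0.66 = 0.1642 m³/s
Panel 4-5: Δb = 0.33 m, d̄ = (0.40+0.48)/2 = 0.44, v̄ = (0.65+0.84)/2 = 0.745 → q = 0.33×0.44×0.745 = 0.1082 m³/s
Panel 5-6: Δb = 1.21 m, d̄ = (0.48+0.00)/2 = 0.24, v̄ = (0.84+0.00)/2 = 0.42 → q = 1.21×0.24×0.42 = 0.1220 m³/s
Q = Σ q = 0.6285 m³/s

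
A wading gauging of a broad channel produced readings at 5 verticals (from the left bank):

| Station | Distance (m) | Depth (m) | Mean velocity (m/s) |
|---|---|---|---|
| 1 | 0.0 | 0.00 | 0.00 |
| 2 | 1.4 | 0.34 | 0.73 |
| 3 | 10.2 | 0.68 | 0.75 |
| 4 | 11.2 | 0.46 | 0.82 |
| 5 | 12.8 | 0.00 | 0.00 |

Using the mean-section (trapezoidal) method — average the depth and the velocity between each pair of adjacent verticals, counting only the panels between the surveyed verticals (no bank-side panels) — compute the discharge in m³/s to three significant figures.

Panel 1-2: Δb = 1.4 m, d̄ = (0.00+0.34)/2 = 0.17, v̄ = (0.00+0.73)/2 = 0.365 → q = 1.4×0.17×0.365 = 0.08687 m³/s
Panel 2-3: Δb = 8.8 m, d̄ = (0.34+0.68)/2 = 0.51, v̄ = (0.73+0.75)/2 = 0.74 → q = 8.8×0.51×0.74 = 3.321 m³/s
Panel 3-4: Δb = 1 m, d̄ = (0.68+0.46)/2 = 0.57, v̄ = (0.75+0.82)/2 = 0.785 → q = 1×0.57×0.785 = 0.4475 m³/s
Panel 4-5: Δb = 1.6 m, d̄ = (0.46+0.00)/2 = 0.23, v̄ = (0.82+0.00)/2 = 0.41 → q = 1.6×0.23×0.41 = 0.1509 m³/s
Q = Σ q = 4.006 m³/s

4.01 m³/s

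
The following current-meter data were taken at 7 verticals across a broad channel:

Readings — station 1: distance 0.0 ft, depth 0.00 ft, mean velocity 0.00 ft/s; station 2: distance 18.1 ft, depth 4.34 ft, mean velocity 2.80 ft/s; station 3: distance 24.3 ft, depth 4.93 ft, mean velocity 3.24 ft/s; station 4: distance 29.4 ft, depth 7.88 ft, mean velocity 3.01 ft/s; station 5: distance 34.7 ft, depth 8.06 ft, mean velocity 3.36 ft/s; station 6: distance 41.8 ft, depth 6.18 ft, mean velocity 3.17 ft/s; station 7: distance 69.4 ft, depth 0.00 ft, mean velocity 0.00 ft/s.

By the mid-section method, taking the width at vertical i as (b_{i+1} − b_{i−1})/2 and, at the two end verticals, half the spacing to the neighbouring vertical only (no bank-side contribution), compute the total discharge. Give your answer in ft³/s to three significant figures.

w_2 = (24.3 − 0.0)/2 = 12.15 ft; q_2 = 2.80 × 4.34 × 12.15 = 147.6 ft³/s
w_3 = (29.4 − 18.1)/2 = 5.65 ft; q_3 = 3.24 × 4.93 × 5.65 = 90.25 ft³/s
w_4 = (34.7 − 24.3)/2 = 5.2 ft; q_4 = 3.01 × 7.88 × 5.2 = 123.3 ft³/s
w_5 = (41.8 − 29.4)/2 = 6.2 ft; q_5 = 3.36 × 8.06 × 6.2 = 167.9 ft³/s
w_6 = (69.4 − 34.7)/2 = 17.35 ft; q_6 = 3.17 × 6.18 × 17.35 = 339.9 ft³/s
Stations 1, 7 contribute zero (depth or velocity is 0).
Q = Σ qᵢ = 869.0 ft³/s

869 ft³/s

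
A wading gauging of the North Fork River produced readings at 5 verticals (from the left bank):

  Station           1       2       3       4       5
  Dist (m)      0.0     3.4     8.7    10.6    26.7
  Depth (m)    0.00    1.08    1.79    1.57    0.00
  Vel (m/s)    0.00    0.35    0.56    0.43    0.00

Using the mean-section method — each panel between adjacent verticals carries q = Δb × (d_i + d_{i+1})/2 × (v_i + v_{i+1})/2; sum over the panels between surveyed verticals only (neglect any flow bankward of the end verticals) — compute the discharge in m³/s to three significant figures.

Panel 1-2: Δb = 3.4 m, d̄ = (0.00+1.08)/2 = 0.54, v̄ = (0.00+0.35)/2 = 0.175 → q = 3.4×0.54×0.175 = 0.3213 m³/s
Panel 2-3: Δb = 5.3 m, d̄ = (1.08+1.79)/2 = 1.435, v̄ = (0.35+0.56)/2 = 0.455 → q = 5.3×1.435×0.455 = 3.461 m³/s
Panel 3-4: Δb = 1.9 m, d̄ = (1.79+1.57)/2 = 1.68, v̄ = (0.56+0.43)/2 = 0.495 → q = 1.9×1.68×0.495 = 1.580 m³/s
Panel 4-5: Δb = 16.1 m, d̄ = (1.57+0.00)/2 = 0.785, v̄ = (0.43+0.00)/2 = 0.215 → q = 16.1×0.785×0.215 = 2.717 m³/s
Q = Σ q = 8.079 m³/s

8.08 m³/s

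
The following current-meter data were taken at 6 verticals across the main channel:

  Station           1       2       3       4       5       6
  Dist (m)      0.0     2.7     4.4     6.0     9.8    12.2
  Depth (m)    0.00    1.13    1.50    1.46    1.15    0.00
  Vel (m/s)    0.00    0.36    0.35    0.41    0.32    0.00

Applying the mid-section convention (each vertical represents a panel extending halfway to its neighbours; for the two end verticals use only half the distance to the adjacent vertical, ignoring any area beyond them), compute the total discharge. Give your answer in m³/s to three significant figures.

4.52 m³/s

w_2 = (4.4 − 0.0)/2 = 2.2 m; q_2 = 0.36 × 1.13 × 2.2 = 0.8950 m³/s
w_3 = (6.0 − 2.7)/2 = 1.65 m; q_3 = 0.35 × 1.50 × 1.65 = 0.8663 m³/s
w_4 = (9.8 − 4.4)/2 = 2.7 m; q_4 = 0.41 × 1.46 × 2.7 = 1.616 m³/s
w_5 = (12.2 − 6.0)/2 = 3.1 m; q_5 = 0.32 × 1.15 × 3.1 = 1.141 m³/s
Stations 1, 6 contribute zero (depth or velocity is 0).
Q = Σ qᵢ = 4.518 m³/s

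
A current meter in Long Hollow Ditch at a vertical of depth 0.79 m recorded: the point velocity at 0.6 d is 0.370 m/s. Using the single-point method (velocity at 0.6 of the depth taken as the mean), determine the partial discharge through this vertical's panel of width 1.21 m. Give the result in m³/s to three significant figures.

v̄ = v₀.₆ = 0.370 m/s
q = v̄ × d × w = 0.3700 × 0.79 × 1.21 = 0.3537 m³/s

0.354 m³/s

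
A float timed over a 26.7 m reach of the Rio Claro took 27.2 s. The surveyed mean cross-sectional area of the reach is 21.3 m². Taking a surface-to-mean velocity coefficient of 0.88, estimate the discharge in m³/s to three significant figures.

v_surface = L / t̄ = 26.7 / 27.2 = 0.9816 m/s
v_mean = 0.88 × 0.9816 = 0.8638 m/s
Q = A × v_mean = 21.3 × 0.8638 = 18.40 m³/s

18.4 m³/s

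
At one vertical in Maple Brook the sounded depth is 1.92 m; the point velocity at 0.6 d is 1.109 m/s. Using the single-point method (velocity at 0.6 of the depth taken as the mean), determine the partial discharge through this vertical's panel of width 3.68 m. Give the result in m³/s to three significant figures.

7.84 m³/s

v̄ = v₀.₆ = 1.109 m/s
q = v̄ × d × w = 1.109 × 1.92 × 3.68 = 7.836 m³/s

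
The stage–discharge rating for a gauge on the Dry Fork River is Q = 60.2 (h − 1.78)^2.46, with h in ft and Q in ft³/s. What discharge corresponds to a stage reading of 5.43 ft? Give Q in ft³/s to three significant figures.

1450 ft³/s

Q = 60.2 × (5.43 − 1.78)^2.46 = 60.2 × 3.65^2.46 = 1455 ft³/s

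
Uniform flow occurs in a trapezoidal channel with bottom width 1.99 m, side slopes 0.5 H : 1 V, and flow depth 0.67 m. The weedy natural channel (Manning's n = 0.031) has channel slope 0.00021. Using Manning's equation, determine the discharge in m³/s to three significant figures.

A = (b + z·y)·y = (1.99 + 0.5×0.67)×0.67 = 1.558 m²
P = b + 2y√(1+z²) = 1.99 + 2×0.67×√(1+0.5²) = 3.488 m
R = A/P = 1.558/3.488 = 0.4466 m
Q = (1/n)·A·R^(2/3)·S^(1/2) = (1/0.031) × 1.558 × 0.4466^(2/3) × 0.00021^(1/2) = 0.4254 m³/s

0.425 m³/s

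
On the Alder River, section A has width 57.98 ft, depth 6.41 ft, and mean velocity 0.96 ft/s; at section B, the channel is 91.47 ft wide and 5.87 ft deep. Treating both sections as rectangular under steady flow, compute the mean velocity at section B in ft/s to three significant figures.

0.664 ft/s

Q = A₁V₁ = (57.98×6.41) × 0.96 = 356.8 ft³/s
A₂ = 91.47 × 5.87 = 536.9 ft²
V₂ = Q/A₂ = 356.8/536.9 = 0.6645 ft/s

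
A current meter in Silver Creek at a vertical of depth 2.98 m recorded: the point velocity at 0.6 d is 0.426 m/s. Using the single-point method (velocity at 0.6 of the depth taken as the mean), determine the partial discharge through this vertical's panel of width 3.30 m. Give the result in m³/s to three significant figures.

v̄ = v₀.₆ = 0.426 m/s
q = v̄ × d × w = 0.4260 × 2.98 × 3.30 = 4.189 m³/s

4.19 m³/s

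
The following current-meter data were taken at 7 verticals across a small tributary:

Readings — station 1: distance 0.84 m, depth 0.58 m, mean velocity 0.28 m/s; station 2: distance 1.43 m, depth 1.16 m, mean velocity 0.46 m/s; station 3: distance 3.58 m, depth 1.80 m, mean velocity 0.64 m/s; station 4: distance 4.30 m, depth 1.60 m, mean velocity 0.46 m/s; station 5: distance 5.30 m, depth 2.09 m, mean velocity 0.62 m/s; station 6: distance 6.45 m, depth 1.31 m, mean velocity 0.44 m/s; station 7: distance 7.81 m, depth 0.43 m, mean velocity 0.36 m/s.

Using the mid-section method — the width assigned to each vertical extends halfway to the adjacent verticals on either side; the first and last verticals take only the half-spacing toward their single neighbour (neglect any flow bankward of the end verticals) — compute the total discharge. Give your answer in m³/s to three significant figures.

w_1 = (1.43 − 0.84)/2 = 0.295 m; q_1 = 0.28 × 0.58 × 0.295 = 0.04791 m³/s
w_2 = (3.58 − 0.84)/2 = 1.37 m; q_2 = 0.46 × 1.16 × 1.37 = 0.7310 m³/s
w_3 = (4.30 − 1.43)/2 = 1.435 m; q_3 = 0.64 × 1.80 × 1.435 = 1.653 m³/s
w_4 = (5.30 − 3.58)/2 = 0.86 m; q_4 = 0.46 × 1.60 × 0.86 = 0.6330 m³/s
w_5 = (6.45 − 4.30)/2 = 1.075 m; q_5 = 0.62 × 2.09 × 1.075 = 1.393 m³/s
w_6 = (7.81 − 5.30)/2 = 1.255 m; q_6 = 0.44 × 1.31 × 1.255 = 0.7234 m³/s
w_7 = (7.81 − 6.45)/2 = 0.68 m; q_7 = 0.36 × 0.43 × 0.68 = 0.1053 m³/s
Q = Σ qᵢ = 5.287 m³/s

5.29 m³/s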